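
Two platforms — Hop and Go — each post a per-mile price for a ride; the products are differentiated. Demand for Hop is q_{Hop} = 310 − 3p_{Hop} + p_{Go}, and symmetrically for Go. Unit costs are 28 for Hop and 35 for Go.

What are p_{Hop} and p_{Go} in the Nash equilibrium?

79.4, 82.4

Hop's profit: π = (p_{Hop} − 28)(310 − 3p_{Hop} + p_{Go}).
∂π/∂p_{Hop} = 394 − 6p_{Hop} + p_{Go} = 0 ⇒ p_{Hop} = 197/3 + (1/6)p_{Go}.
Similarly p_{Go} = 415/6 + (1/6)p_{Hop}.
Plugging p_{Go} into Hop's best response: p_{Hop} = 197/3 + (1/6)(415/6 + (1/6)p_{Hop}) ⇒ (35/36)p_{Hop} = 2779/36, so p_{Hop} = 79.4.
Then p_{Go} = 415/6 + (1/6)·79.4 = 82.4.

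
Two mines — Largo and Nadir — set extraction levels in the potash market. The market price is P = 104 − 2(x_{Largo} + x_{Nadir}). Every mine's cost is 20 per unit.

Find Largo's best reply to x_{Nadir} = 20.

11

Mine Largo's profit: π = x_{Largo}(104 − 2(x_{Largo} + x_{Nadir})) − 20x_{Largo}.
∂π/∂x_{Largo} = 84 − 4x_{Largo} − 2x_{Nadir} = 0, so x_{Largo} = 21 − 0.5x_{Nadir}.
At x_{Nadir} = 20: x_{Largo} = 21 − 0.5·20 = 11.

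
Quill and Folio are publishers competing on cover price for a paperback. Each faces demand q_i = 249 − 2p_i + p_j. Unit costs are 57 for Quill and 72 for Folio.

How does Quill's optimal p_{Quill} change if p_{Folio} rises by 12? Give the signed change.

3

Quill's profit: π = (p_{Quill} − 57)(249 − 2p_{Quill} + p_{Folio}).
∂π/∂p_{Quill} = 363 − 4p_{Quill} + p_{Folio} = 0 ⇒ p_{Quill} = 90.75 + 0.25p_{Folio}.
The reaction-function slope is 0.25, so a 12-unit rise in p_{Folio} moves p_{Quill} by 0.25 × 12 = 3. Quill's best response rises — the actions are strategic complements.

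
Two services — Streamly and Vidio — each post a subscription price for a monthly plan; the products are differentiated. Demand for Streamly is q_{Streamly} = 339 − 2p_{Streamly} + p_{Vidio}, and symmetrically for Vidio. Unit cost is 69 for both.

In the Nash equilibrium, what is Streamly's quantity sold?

180

Streamly's profit: π = (p_{Streamly} − 69)(339 − 2p_{Streamly} + p_{Vidio}).
∂π/∂p_{Streamly} = 477 − 4p_{Streamly} + p_{Vidio} = 0 ⇒ p_{Streamly} = 119.25 + 0.25p_{Vidio}.
Setting p_{Streamly} = p_{Vidio} in the reaction function: p_{Streamly} = 119.25 + 0.25p_{Streamly}, so p_{Streamly} = 119.25 / 0.75 = 159.
q_{Streamly} = 339 − 2·159 + 159 = 180.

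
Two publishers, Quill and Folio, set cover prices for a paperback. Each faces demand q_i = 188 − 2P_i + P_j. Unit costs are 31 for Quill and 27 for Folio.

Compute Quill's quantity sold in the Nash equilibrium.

Quill's profit: π = (P_{Quill} − 31)(188 − 2P_{Quill} + P_{Folio}).
∂π/∂P_{Quill} = 250 − 4P_{Quill} + P_{Folio} = 0 ⇒ P_{Quill} = 62.5 + 0.25P_{Folio}.
Similarly P_{Folio} = 60.5 + 0.25P_{Quill}.
Plugging P_{Folio} into Quill's best response: P_{Quill} = 62.5 + 0.25(60.5 + 0.25P_{Quill}) ⇒ 0.9375P_{Quill} = 77.625, so P_{Quill} = 82.8.
Then P_{Folio} = 60.5 + 0.25·82.8 = 81.2.
q_{Quill} = 188 − 2·82.8 + 81.2 = 103.6.

103.6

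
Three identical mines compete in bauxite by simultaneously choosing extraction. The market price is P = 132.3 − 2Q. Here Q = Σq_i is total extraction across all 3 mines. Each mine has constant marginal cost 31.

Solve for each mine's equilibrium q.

12.6625

A representative mine's profit is π_i = q_i(132.3 − 2Q) − 31q_i, with Q = q_i + Σ_{j≠i} q_j.
First-order condition: 101.3 − 4q_i − 2Σ_{j≠i} q_j = 0.
In a symmetric equilibrium every mine chooses the same q, so Σ_{j≠i} q_j = 2q. The condition becomes 101.3 − 8q = 0, giving q = 101.3/8 = 12.6625.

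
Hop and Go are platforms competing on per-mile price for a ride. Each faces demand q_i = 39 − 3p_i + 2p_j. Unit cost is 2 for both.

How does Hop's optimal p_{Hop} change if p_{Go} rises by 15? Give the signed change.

5

Hop's profit: π = (p_{Hop} − 2)(39 − 3p_{Hop} + 2p_{Go}).
∂π/∂p_{Hop} = 45 − 6p_{Hop} + 2p_{Go} = 0 ⇒ p_{Hop} = 7.5 + (1/3)p_{Go}.
The reaction-function slope is 1/3, so a 15-unit rise in p_{Go} moves p_{Hop} by 1/3 × 15 = 5. Hop's best response rises — the actions are strategic complements.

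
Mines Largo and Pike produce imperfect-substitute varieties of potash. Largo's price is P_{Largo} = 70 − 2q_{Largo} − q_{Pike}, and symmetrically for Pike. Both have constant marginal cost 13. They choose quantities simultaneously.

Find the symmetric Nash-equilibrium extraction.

Mine Largo's profit: π = q_{Largo}(70 − 2q_{Largo} − q_{Pike}) − 13q_{Largo}.
∂π/∂q_{Largo} = 57 − 4q_{Largo} − q_{Pike} = 0 ⇒ q_{Largo} = 14.25 − 0.25q_{Pike}.
By symmetry q_{Pike} = q_{Largo}; substituting into the reaction function, 1.25q_{Largo} = 14.25 and q_{Largo} = 11.4.

11.4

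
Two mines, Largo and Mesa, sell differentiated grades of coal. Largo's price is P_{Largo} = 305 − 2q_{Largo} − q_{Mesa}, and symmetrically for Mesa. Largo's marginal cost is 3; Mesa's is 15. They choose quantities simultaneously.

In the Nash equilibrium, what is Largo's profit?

Mine Largo's profit: π = q_{Largo}(305 − 2q_{Largo} − q_{Mesa}) − 3q_{Largo}.
∂π/∂q_{Largo} = 302 − 4q_{Largo} − q_{Mesa} = 0 ⇒ q_{Largo} = 75.5 − 0.25q_{Mesa}.
Similarly q_{Mesa} = 72.5 − 0.25q_{Largo}.
Plugging q_{Mesa} into Largo's best response: q_{Largo} = 75.5 − 0.25(72.5 − 0.25q_{Largo}) ⇒ 0.9375q_{Largo} = 57.375, so q_{Largo} = 61.2.
Then q_{Mesa} = 72.5 − 0.25·61.2 = 57.2.
P_{Largo} = 305 − 2·61.2 − 57.2 = 125.4.
Profit = (125.4 − 3)·61.2 = 7490.88.

7490.88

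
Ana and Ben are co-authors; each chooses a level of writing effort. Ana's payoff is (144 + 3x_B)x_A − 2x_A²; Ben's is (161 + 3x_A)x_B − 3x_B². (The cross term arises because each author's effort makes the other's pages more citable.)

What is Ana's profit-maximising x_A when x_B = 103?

Expanding Ana's payoff: 144x_A + 3x_Bx_A − 2x_A².
∂π/∂x_A = 144 + 3x_B − 4x_A = 0, so x_A = 36 + 0.75x_B.
At x_B = 103: x_A = 36 + 0.75·103 = 113.25.

113.25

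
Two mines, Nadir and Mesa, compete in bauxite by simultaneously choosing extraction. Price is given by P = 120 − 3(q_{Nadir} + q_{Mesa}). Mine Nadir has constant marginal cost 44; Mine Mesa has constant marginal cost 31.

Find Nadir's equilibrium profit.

Mine Nadir's profit: π = q_{Nadir}(120 − 3(q_{Nadir} + q_{Mesa})) − 44q_{Nadir}.
∂π/∂q_{Nadir} = 76 − 6q_{Nadir} − 3q_{Mesa} = 0, so q_{Nadir} = 38/3 − 0.5q_{Mesa}.
By the same steps for Mesa: q_{Mesa} = 89/6 − 0.5q_{Nadir}.
Substituting the second reaction function into the first: q_{Nadir} = 38/3 − 0.5(89/6 − 0.5q_{Nadir}), which gives 0.75q_{Nadir} = 5.25 ⇒ q_{Nadir} = 7.
Then q_{Mesa} = 89/6 − 0.5·7 = 34/3.
Price P = 120 − 3·(55/3) = 65.
Nadir's profit: (65 − 44)·7 = 147.

147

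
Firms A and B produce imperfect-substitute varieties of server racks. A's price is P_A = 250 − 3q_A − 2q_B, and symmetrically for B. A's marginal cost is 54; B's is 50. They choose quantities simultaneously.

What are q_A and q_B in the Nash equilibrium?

24.25, 25.25

Firm A's profit: π = q_A(250 − 3q_A − 2q_B) − 54q_A.
∂π/∂q_A = 196 − 6q_A − 2q_B = 0 ⇒ q_A = 98/3 − (1/3)q_B.
Similarly q_B = 100/3 − (1/3)q_A.
Plugging q_B into A's best response: q_A = 98/3 − (1/3)(100/3 − (1/3)q_A) ⇒ (8/9)q_A = 194/9, so q_A = 24.25.
Then q_B = 100/3 − (1/3)·24.25 = 25.25.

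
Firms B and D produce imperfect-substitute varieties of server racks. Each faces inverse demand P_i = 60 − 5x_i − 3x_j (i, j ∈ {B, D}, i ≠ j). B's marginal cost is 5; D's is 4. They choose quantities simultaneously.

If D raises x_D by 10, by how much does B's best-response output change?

-3

Firm B's profit: π = x_B(60 − 5x_B − 3x_D) − 5x_B.
∂π/∂x_B = 55 − 10x_B − 3x_D = 0 ⇒ x_B = 5.5 − 0.3x_D.
The reaction-function slope is −0.3, so a 10-unit rise in x_D moves x_B by −0.3 × 10 = −3. B's best response falls — the actions are strategic substitutes.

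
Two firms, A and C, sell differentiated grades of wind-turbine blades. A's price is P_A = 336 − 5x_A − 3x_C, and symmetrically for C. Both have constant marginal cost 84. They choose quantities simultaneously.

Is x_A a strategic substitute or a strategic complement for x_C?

Firm A's profit: π = x_A(336 − 5x_A − 3x_C) − 84x_A.
∂π/∂x_A = 252 − 10x_A − 3x_C = 0 ⇒ x_A = 25.2 − 0.3x_C.
The best-response slope dx_A/dx_C = −0.3 < 0: the reaction function is downward-sloping, so the choices are strategic substitutes.

strategic substitutes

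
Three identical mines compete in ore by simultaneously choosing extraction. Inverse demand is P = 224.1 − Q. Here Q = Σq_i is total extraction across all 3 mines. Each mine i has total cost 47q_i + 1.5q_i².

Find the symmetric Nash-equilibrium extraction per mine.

25.3

A representative mine's profit is π_i = q_i(224.1 − Q) − 47q_i − 1.5q_i², with Q = q_i + Σ_{j≠i} q_j.
First-order condition: 177.1 − 5q_i − Σ_{j≠i} q_j = 0.
Imposing symmetry (q_j = q for all j) turns Σ_{j≠i} q_j into 2q, so 177.1 = 7q and q = 25.3.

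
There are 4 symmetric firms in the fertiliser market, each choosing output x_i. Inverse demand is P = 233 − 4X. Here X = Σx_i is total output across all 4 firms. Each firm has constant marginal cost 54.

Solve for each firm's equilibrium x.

A representative firm's profit is π_i = x_i(233 − 4X) − 54x_i, with X = x_i + Σ_{j≠i} x_j.
First-order condition: 179 − 8x_i − 4Σ_{j≠i} x_j = 0.
Imposing symmetry (x_j = x for all j) turns Σ_{j≠i} x_j into 3x, so 179 = 20x and x = 8.95.

8.95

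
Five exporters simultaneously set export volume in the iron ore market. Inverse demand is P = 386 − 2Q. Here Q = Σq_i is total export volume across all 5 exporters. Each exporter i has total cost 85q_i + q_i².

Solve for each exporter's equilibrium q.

21.5

A representative exporter's profit is π_i = q_i(386 − 2Q) − 85q_i − q_i², with Q = q_i + Σ_{j≠i} q_j.
First-order condition: 301 − 6q_i − 2Σ_{j≠i} q_j = 0.
With identical exporters, set every q_j = q: then 301 − 6q − 8q = 0, i.e. q = 301/14 = 21.5.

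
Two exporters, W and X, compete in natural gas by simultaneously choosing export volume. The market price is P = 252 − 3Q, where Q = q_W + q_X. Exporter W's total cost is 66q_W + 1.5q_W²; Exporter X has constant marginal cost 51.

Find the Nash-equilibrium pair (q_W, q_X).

11.4, 27.8

Exporter W's profit: π = q_W(252 − 3(q_W + q_X)) − 66q_W − 1.5q_W².
∂π/∂q_W = 186 − 9q_W − 3q_X = 0, so q_W = 62/3 − (1/3)q_X.
For X: ∂π/∂q_X = 201 − 6q_X − 3q_W = 0 ⇒ q_X = 33.5 − 0.5q_W.
Substituting the second reaction function into the first: q_W = 62/3 − (1/3)(33.5 − 0.5q_W), which gives (5/6)q_W = 9.5 ⇒ q_W = 11.4.
Then q_X = 33.5 − 0.5·11.4 = 27.8.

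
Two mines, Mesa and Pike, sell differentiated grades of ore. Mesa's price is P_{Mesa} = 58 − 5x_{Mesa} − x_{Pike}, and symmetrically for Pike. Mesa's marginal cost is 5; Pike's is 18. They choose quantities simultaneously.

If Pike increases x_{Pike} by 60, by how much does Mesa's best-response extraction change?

Mine Mesa's profit: π = x_{Mesa}(58 − 5x_{Mesa} − x_{Pike}) − 5x_{Mesa}.
∂π/∂x_{Mesa} = 53 − 10x_{Mesa} − x_{Pike} = 0 ⇒ x_{Mesa} = 5.3 − 0.1x_{Pike}.
The reaction-function slope is −0.1, so a 60-unit rise in x_{Pike} moves x_{Mesa} by −0.1 × 60 = −6. Mesa's best response falls — the actions are strategic substitutes.

-6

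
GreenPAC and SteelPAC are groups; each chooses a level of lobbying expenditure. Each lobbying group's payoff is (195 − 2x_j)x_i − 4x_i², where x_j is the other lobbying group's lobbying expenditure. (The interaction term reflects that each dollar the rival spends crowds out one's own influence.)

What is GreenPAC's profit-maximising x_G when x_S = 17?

20.125

GreenPAC's payoff is (195 − 2x_S)x_G − 4x_G².
∂π/∂x_G = 195 − 2x_S − 8x_G = 0, so x_G = 24.375 − 0.25x_S.
At x_S = 17: x_G = 24.375 − 0.25·17 = 20.125.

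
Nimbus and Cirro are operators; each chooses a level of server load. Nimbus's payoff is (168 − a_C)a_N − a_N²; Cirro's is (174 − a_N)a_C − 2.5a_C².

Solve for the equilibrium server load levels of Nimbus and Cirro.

Expanding Nimbus's payoff: 168a_N − a_Ca_N − a_N².
∂π/∂a_N = 168 − a_C − 2a_N = 0, so a_N = 84 − 0.5a_C.
Likewise for Cirro: a_C = 34.8 − 0.2a_N.
Plugging a_C into Nimbus's best response: a_N = 84 − 0.5(34.8 − 0.2a_N) ⇒ 0.9a_N = 66.6, so a_N = 74.
Then a_C = 34.8 − 0.2·74 = 20.

74, 20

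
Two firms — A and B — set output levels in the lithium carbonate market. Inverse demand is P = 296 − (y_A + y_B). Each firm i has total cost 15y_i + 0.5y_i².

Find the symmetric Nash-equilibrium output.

Firm A's profit: π = y_A(296 − (y_A + y_B)) − 15y_A − 0.5y_A².
∂π/∂y_A = 281 − 3y_A − y_B = 0, so y_A = 281/3 − (1/3)y_B.
The game is symmetric, so in equilibrium y_B = y_A: the reaction function gives (4/3)y_A = 281/3, hence y_A = 70.25.

70.25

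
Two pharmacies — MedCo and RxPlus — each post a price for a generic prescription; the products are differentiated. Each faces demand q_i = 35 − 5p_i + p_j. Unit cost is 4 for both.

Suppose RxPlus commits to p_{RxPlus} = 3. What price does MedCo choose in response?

5.8

MedCo's profit: π = (p_{MedCo} − 4)(35 − 5p_{MedCo} + p_{RxPlus}).
∂π/∂p_{MedCo} = 55 − 10p_{MedCo} + p_{RxPlus} = 0 ⇒ p_{MedCo} = 5.5 + 0.1p_{RxPlus}.
At p_{RxPlus} = 3: p_{MedCo} = 5.5 + 0.1·3 = 5.8.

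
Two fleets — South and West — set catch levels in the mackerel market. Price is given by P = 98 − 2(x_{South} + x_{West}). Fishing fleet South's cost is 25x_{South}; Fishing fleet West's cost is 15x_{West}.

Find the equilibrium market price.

Fishing fleet South's profit: π = x_{South}(98 − 2(x_{South} + x_{West})) − 25x_{South}.
∂π/∂x_{South} = 73 − 4x_{South} − 2x_{West} = 0, so x_{South} = 18.25 − 0.5x_{West}.
By the same steps for West: x_{West} = 20.75 − 0.5x_{South}.
Plugging x_{West} into South's best response: x_{South} = 18.25 − 0.5(20.75 − 0.5x_{South}) ⇒ 0.75x_{South} = 7.875, so x_{South} = 10.5.
Then x_{West} = 20.75 − 0.5·10.5 = 15.5.
Equilibrium price: P = 98 − 2·26 = 46.

46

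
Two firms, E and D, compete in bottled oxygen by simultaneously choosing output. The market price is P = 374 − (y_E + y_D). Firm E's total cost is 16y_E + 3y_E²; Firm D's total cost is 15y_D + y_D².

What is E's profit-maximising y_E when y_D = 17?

Firm E's profit: π = y_E(374 − (y_E + y_D)) − 16y_E − 3y_E².
∂π/∂y_E = 358 − 8y_E − y_D = 0, so y_E = 44.75 − 0.125y_D.
At y_D = 17: y_E = 44.75 − 0.125·17 = 42.625.

42.625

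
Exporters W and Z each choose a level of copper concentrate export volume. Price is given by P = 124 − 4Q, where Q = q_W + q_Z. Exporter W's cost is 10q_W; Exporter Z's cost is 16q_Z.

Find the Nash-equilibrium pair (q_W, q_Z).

10, 8.5

Exporter W's profit: π = q_W(124 − 4(q_W + q_Z)) − 10q_W.
∂π/∂q_W = 114 − 8q_W − 4q_Z = 0, so q_W = 14.25 − 0.5q_Z.
By the same steps for Z: q_Z = 13.5 − 0.5q_W.
Solving the two reaction functions simultaneously: (1 − (−0.5)(−0.5))q_W = 14.25 − 0.5·13.5, so 0.75q_W = 7.5 and q_W = 10.
Then q_Z = 13.5 − 0.5·10 = 8.5.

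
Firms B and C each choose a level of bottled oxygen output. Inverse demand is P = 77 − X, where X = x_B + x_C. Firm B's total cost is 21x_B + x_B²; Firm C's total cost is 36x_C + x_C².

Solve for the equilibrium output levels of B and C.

12.2, 7.2

Firm B's profit: π = x_B(77 − (x_B + x_C)) − 21x_B − x_B².
∂π/∂x_B = 56 − 4x_B − x_C = 0, so x_B = 14 − 0.25x_C.
By the same steps for C: x_C = 10.25 − 0.25x_B.
Substituting the second reaction function into the first: x_B = 14 − 0.25(10.25 − 0.25x_B), which gives 0.9375x_B = 11.4375 ⇒ x_B = 12.2.
Then x_C = 10.25 − 0.25·12.2 = 7.2.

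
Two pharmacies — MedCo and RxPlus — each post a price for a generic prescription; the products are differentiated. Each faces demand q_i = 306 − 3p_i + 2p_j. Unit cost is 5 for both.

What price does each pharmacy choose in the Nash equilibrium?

80.25

MedCo's profit: π = (p_{MedCo} − 5)(306 − 3p_{MedCo} + 2p_{RxPlus}).
∂π/∂p_{MedCo} = 321 − 6p_{MedCo} + 2p_{RxPlus} = 0 ⇒ p_{MedCo} = 53.5 + (1/3)p_{RxPlus}.
The game is symmetric, so in equilibrium p_{RxPlus} = p_{MedCo}: the reaction function gives (2/3)p_{MedCo} = 53.5, hence p_{MedCo} = 80.25.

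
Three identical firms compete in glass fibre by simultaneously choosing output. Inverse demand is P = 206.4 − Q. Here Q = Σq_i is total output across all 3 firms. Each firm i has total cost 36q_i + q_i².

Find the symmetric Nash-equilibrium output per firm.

28.4

A representative firm's profit is π_i = q_i(206.4 − Q) − 36q_i − q_i², with Q = q_i + Σ_{j≠i} q_j.
First-order condition: 170.4 − 4q_i − Σ_{j≠i} q_j = 0.
Imposing symmetry (q_j = q for all j) turns Σ_{j≠i} q_j into 2q, so 170.4 = 6q and q = 28.4.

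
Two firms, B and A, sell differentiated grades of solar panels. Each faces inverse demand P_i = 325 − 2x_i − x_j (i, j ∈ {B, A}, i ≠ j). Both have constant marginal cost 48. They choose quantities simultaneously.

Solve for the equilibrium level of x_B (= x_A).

55.4

Firm B's profit: π = x_B(325 − 2x_B − x_A) − 48x_B.
∂π/∂x_B = 277 − 4x_B − x_A = 0 ⇒ x_B = 69.25 − 0.25x_A.
By symmetry x_A = x_B; substituting into the reaction function, 1.25x_B = 69.25 and x_B = 55.4.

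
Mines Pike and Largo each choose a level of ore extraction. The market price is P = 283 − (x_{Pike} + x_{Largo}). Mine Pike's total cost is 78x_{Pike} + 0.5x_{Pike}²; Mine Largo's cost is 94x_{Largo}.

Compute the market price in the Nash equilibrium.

166.4

Mine Pike's profit: π = x_{Pike}(283 − (x_{Pike} + x_{Largo})) − 78x_{Pike} − 0.5x_{Pike}².
∂π/∂x_{Pike} = 205 − 3x_{Pike} − x_{Largo} = 0, so x_{Pike} = 205/3 − (1/3)x_{Largo}.
For Largo: ∂π/∂x_{Largo} = 189 − 2x_{Largo} − x_{Pike} = 0 ⇒ x_{Largo} = 94.5 − 0.5x_{Pike}.
Substituting the second reaction function into the first: x_{Pike} = 205/3 − (1/3)(94.5 − 0.5x_{Pike}), which gives (5/6)x_{Pike} = 221/6 ⇒ x_{Pike} = 44.2.
Then x_{Largo} = 94.5 − 0.5·44.2 = 72.4.
Equilibrium price: P = 283 − 116.6 = 166.4.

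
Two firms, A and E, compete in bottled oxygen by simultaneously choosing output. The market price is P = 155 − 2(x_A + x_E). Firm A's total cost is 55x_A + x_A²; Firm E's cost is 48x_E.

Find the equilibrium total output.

Firm A's profit: π = x_A(155 − 2(x_A + x_E)) − 55x_A − x_A².
∂π/∂x_A = 100 − 6x_A − 2x_E = 0, so x_A = 50/3 − (1/3)x_E.
For E: ∂π/∂x_E = 107 − 4x_E − 2x_A = 0 ⇒ x_E = 26.75 − 0.5x_A.
Plugging x_E into A's best response: x_A = 50/3 − (1/3)(26.75 − 0.5x_A) ⇒ (5/6)x_A = 7.75, so x_A = 9.3.
Then x_E = 26.75 − 0.5·9.3 = 22.1.
Total output: 9.3 + 22.1 = 31.4.

31.4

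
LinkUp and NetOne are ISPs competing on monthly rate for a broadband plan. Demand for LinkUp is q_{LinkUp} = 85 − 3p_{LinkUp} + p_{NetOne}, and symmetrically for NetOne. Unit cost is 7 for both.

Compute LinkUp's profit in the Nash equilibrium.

604.92

LinkUp's profit: π = (p_{LinkUp} − 7)(85 − 3p_{LinkUp} + p_{NetOne}).
∂π/∂p_{LinkUp} = 106 − 6p_{LinkUp} + p_{NetOne} = 0 ⇒ p_{LinkUp} = 53/3 + (1/6)p_{NetOne}.
Setting p_{LinkUp} = p_{NetOne} in the reaction function: p_{LinkUp} = 53/3 + (1/6)p_{LinkUp}, so p_{LinkUp} = (53/3) / (5/6) = 21.2.
q_{LinkUp} = 85 − 3·21.2 + 21.2 = 42.6.
Profit = (21.2 − 7)·42.6 = 604.92.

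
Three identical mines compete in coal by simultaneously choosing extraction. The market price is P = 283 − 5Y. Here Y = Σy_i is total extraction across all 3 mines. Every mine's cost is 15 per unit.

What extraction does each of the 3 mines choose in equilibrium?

A representative mine's profit is π_i = y_i(283 − 5Y) − 15y_i, with Y = y_i + Σ_{j≠i} y_j.
First-order condition: 268 − 10y_i − 5Σ_{j≠i} y_j = 0.
In a symmetric equilibrium every mine chooses the same y, so Σ_{j≠i} y_j = 2y. The condition becomes 268 − 20y = 0, giving y = 268/20 = 13.4.

13.4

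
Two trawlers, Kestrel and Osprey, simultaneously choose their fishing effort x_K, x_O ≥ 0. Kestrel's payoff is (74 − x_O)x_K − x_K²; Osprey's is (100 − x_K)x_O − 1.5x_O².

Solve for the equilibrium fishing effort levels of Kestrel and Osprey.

24.4, 25.2

Expanding Kestrel's payoff: 74x_K − x_Ox_K − x_K².
∂π/∂x_K = 74 − x_O − 2x_K = 0, so x_K = 37 − 0.5x_O.
Likewise for Osprey: x_O = 100/3 − (1/3)x_K.
Solving the two reaction functions simultaneously: (1 − (−0.5)(−1/3))x_K = 37 − 0.5·(100/3), so (5/6)x_K = 61/3 and x_K = 24.4.
Then x_O = 100/3 − (1/3)·24.4 = 25.2.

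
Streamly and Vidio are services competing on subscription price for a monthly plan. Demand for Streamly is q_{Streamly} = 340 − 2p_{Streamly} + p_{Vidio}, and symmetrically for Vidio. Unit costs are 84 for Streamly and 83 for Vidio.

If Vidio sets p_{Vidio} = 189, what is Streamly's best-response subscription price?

174.25

Streamly's profit: π = (p_{Streamly} − 84)(340 − 2p_{Streamly} + p_{Vidio}).
∂π/∂p_{Streamly} = 508 − 4p_{Streamly} + p_{Vidio} = 0 ⇒ p_{Streamly} = 127 + 0.25p_{Vidio}.
At p_{Vidio} = 189: p_{Streamly} = 127 + 0.25·189 = 174.25.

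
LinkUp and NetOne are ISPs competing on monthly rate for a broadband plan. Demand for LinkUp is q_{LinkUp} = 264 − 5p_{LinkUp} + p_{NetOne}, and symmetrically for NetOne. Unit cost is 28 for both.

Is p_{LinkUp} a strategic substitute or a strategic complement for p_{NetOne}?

LinkUp's profit: π = (p_{LinkUp} − 28)(264 − 5p_{LinkUp} + p_{NetOne}).
∂π/∂p_{LinkUp} = 404 − 10p_{LinkUp} + p_{NetOne} = 0 ⇒ p_{LinkUp} = 40.4 + 0.1p_{NetOne}.
The best-response slope dp_{LinkUp}/dp_{NetOne} = 0.1 > 0: the reaction function is upward-sloping, so the choices are strategic complements.

strategic complements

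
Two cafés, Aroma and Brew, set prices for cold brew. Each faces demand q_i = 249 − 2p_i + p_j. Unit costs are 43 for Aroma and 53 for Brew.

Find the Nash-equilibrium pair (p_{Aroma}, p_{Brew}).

Aroma's profit: π = (p_{Aroma} − 43)(249 − 2p_{Aroma} + p_{Brew}).
∂π/∂p_{Aroma} = 335 − 4p_{Aroma} + p_{Brew} = 0 ⇒ p_{Aroma} = 83.75 + 0.25p_{Brew}.
Similarly p_{Brew} = 88.75 + 0.25p_{Aroma}.
Solving the two reaction functions simultaneously: (1 − (0.25)(0.25))p_{Aroma} = 83.75 + 0.25·88.75, so 0.9375p_{Aroma} = 105.9375 and p_{Aroma} = 113.
Then p_{Brew} = 88.75 + 0.25·113 = 117.

113, 117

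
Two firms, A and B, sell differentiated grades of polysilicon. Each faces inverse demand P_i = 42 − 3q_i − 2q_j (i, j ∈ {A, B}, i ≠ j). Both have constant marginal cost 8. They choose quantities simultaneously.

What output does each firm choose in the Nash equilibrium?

4.25

Firm A's profit: π = q_A(42 − 3q_A − 2q_B) − 8q_A.
∂π/∂q_A = 34 − 6q_A − 2q_B = 0 ⇒ q_A = 17/3 − (1/3)q_B.
By symmetry q_B = q_A; substituting into the reaction function, (4/3)q_A = 17/3 and q_A = 4.25.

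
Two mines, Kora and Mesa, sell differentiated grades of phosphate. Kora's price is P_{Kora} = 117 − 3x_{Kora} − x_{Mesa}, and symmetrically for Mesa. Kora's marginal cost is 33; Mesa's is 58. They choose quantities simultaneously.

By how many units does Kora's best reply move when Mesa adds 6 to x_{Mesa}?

Mine Kora's profit: π = x_{Kora}(117 − 3x_{Kora} − x_{Mesa}) − 33x_{Kora}.
∂π/∂x_{Kora} = 84 − 6x_{Kora} − x_{Mesa} = 0 ⇒ x_{Kora} = 14 − (1/6)x_{Mesa}.
The reaction-function slope is −1/6, so a 6-unit rise in x_{Mesa} moves x_{Kora} by −1/6 × 6 = −1. Kora's best response falls — the actions are strategic substitutes.

-1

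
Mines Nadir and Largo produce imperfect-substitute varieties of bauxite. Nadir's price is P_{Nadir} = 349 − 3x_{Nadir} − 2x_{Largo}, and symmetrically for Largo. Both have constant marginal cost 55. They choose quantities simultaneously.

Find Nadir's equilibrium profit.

4051.6875

Mine Nadir's profit: π = x_{Nadir}(349 − 3x_{Nadir} − 2x_{Largo}) − 55x_{Nadir}.
∂π/∂x_{Nadir} = 294 − 6x_{Nadir} − 2x_{Largo} = 0 ⇒ x_{Nadir} = 49 − (1/3)x_{Largo}.
The game is symmetric, so in equilibrium x_{Largo} = x_{Nadir}: the reaction function gives (4/3)x_{Nadir} = 49, hence x_{Nadir} = 36.75.
P_{Nadir} = 349 − 3·36.75 − 2·36.75 = 165.25.
Profit = (165.25 − 55)·36.75 = 4051.6875.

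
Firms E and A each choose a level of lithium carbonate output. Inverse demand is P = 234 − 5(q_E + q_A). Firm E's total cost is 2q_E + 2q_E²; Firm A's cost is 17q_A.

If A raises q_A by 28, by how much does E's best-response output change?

-10

Firm E's profit: π = q_E(234 − 5(q_E + q_A)) − 2q_E − 2q_E².
∂π/∂q_E = 232 − 14q_E − 5q_A = 0, so q_E = 116/7 − (5/14)q_A.
The reaction-function slope is −5/14, so a 28-unit rise in q_A moves q_E by −5/14 × 28 = −10. E's best response falls — the actions are strategic substitutes.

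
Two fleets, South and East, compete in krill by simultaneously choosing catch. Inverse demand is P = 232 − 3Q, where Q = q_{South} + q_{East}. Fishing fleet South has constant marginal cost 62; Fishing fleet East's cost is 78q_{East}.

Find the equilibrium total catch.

36

Fishing fleet South's profit: π = q_{South}(232 − 3(q_{South} + q_{East})) − 62q_{South}.
∂π/∂q_{South} = 170 − 6q_{South} − 3q_{East} = 0, so q_{South} = 85/3 − 0.5q_{East}.
By the same steps for East: q_{East} = 77/3 − 0.5q_{South}.
Solving the two reaction functions simultaneously: (1 − (−0.5)(−0.5))q_{South} = 85/3 − 0.5·(77/3), so 0.75q_{South} = 15.5 and q_{South} = 62/3.
Then q_{East} = 77/3 − 0.5·(62/3) = 46/3.
Total catch: 62/3 + 46/3 = 36.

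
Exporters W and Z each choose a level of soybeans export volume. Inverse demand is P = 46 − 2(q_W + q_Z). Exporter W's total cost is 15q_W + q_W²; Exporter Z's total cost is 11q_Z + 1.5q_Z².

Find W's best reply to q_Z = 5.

Exporter W's profit: π = q_W(46 − 2(q_W + q_Z)) − 15q_W − q_W².
∂π/∂q_W = 31 − 6q_W − 2q_Z = 0, so q_W = 31/6 − (1/3)q_Z.
At q_Z = 5: q_W = 31/6 − (1/3)·5 = 3.5.

3.5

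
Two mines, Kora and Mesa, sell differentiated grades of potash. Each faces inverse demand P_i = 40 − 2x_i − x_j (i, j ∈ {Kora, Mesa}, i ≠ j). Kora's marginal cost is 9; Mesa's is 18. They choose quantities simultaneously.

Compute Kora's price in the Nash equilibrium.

Mine Kora's profit: π = x_{Kora}(40 − 2x_{Kora} − x_{Mesa}) − 9x_{Kora}.
∂π/∂x_{Kora} = 31 − 4x_{Kora} − x_{Mesa} = 0 ⇒ x_{Kora} = 7.75 − 0.25x_{Mesa}.
Similarly x_{Mesa} = 5.5 − 0.25x_{Kora}.
Solving the two reaction functions simultaneously: (1 − (−0.25)(−0.25))x_{Kora} = 7.75 − 0.25·5.5, so 0.9375x_{Kora} = 6.375 and x_{Kora} = 6.8.
Then x_{Mesa} = 5.5 − 0.25·6.8 = 3.8.
P_{Kora} = 40 − 2·6.8 − 3.8 = 22.6.

22.6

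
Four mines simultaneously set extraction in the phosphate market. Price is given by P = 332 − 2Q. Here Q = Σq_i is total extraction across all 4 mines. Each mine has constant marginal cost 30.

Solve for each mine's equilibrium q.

A representative mine's profit is π_i = q_i(332 − 2Q) − 30q_i, with Q = q_i + Σ_{j≠i} q_j.
First-order condition: 302 − 4q_i − 2Σ_{j≠i} q_j = 0.
Imposing symmetry (q_j = q for all j) turns Σ_{j≠i} q_j into 3q, so 302 = 10q and q = 30.2.

30.2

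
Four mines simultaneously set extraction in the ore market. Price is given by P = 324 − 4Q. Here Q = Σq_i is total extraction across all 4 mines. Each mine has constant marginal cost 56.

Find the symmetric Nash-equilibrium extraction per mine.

13.4

A representative mine's profit is π_i = q_i(324 − 4Q) − 56q_i, with Q = q_i + Σ_{j≠i} q_j.
First-order condition: 268 − 8q_i − 4Σ_{j≠i} q_j = 0.
With identical mines, set every q_j = q: then 268 − 8q − 12q = 0, i.e. q = 268/20 = 13.4.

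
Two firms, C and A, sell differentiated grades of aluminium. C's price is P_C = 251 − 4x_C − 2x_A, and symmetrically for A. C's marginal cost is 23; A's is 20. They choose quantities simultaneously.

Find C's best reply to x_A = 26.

22

Firm C's profit: π = x_C(251 − 4x_C − 2x_A) − 23x_C.
∂π/∂x_C = 228 − 8x_C − 2x_A = 0 ⇒ x_C = 28.5 − 0.25x_A.
At x_A = 26: x_C = 28.5 − 0.25·26 = 22.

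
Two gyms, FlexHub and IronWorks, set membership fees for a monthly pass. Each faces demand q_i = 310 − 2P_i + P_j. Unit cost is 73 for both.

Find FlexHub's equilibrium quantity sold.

FlexHub's profit: π = (P_{FlexHub} − 73)(310 − 2P_{FlexHub} + P_{IronWorks}).
∂π/∂P_{FlexHub} = 456 − 4P_{FlexHub} + P_{IronWorks} = 0 ⇒ P_{FlexHub} = 114 + 0.25P_{IronWorks}.
By symmetry P_{IronWorks} = P_{FlexHub}; substituting into the reaction function, 0.75P_{FlexHub} = 114 and P_{FlexHub} = 152.
q_{FlexHub} = 310 − 2·152 + 152 = 158.

158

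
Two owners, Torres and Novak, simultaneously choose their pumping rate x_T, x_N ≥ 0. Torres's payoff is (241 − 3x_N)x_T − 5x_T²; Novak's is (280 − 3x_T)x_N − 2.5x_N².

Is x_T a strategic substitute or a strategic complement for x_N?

Expanding Torres's payoff: 241x_T − 3x_Nx_T − 5x_T².
∂π/∂x_T = 241 − 3x_N − 10x_T = 0, so x_T = 24.1 − 0.3x_N.
The best-response slope dx_T/dx_N = −0.3 < 0: the reaction function is downward-sloping, so the choices are strategic substitutes.

strategic substitutes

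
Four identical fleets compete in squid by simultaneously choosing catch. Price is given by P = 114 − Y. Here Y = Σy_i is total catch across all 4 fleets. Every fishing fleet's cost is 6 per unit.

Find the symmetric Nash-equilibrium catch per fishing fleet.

A representative fishing fleet's profit is π_i = y_i(114 − Y) − 6y_i, with Y = y_i + Σ_{j≠i} y_j.
First-order condition: 108 − 2y_i − Σ_{j≠i} y_j = 0.
In a symmetric equilibrium every fishing fleet chooses the same y, so Σ_{j≠i} y_j = 3y. The condition becomes 108 − 5y = 0, giving y = 108/5 = 21.6.

21.6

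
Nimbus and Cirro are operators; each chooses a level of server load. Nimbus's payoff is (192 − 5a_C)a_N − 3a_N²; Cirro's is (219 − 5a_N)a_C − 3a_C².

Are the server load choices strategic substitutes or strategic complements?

strategic substitutes

Expanding Nimbus's payoff: 192a_N − 5a_Ca_N − 3a_N².
∂π/∂a_N = 192 − 5a_C − 6a_N = 0, so a_N = 32 − (5/6)a_C.
The best-response slope da_N/da_C = −5/6 < 0: the reaction function is downward-sloping, so the choices are strategic substitutes.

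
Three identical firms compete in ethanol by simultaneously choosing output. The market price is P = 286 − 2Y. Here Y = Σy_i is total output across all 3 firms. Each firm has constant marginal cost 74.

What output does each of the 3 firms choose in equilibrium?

26.5

A representative firm's profit is π_i = y_i(286 − 2Y) − 74y_i, with Y = y_i + Σ_{j≠i} y_j.
First-order condition: 212 − 4y_i − 2Σ_{j≠i} y_j = 0.
With identical firms, set every y_j = y: then 212 − 4y − 4y = 0, i.e. y = 212/8 = 26.5.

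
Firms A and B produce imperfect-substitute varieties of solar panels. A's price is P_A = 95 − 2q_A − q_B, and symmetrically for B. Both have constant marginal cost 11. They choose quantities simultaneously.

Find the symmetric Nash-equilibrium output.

Firm A's profit: π = q_A(95 − 2q_A − q_B) − 11q_A.
∂π/∂q_A = 84 − 4q_A − q_B = 0 ⇒ q_A = 21 − 0.25q_B.
The game is symmetric, so in equilibrium q_B = q_A: the reaction function gives 1.25q_A = 21, hence q_A = 16.8.

16.8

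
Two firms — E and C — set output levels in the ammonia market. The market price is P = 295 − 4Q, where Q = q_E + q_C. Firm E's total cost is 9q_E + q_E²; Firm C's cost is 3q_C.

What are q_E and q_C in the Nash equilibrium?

Firm E's profit: π = q_E(295 − 4(q_E + q_C)) − 9q_E − q_E².
∂π/∂q_E = 286 − 10q_E − 4q_C = 0, so q_E = 28.6 − 0.4q_C.
For C: ∂π/∂q_C = 292 − 8q_C − 4q_E = 0 ⇒ q_C = 36.5 − 0.5q_E.
Solving the two reaction functions simultaneously: (1 − (−0.4)(−0.5))q_E = 28.6 − 0.4·36.5, so 0.8q_E = 14 and q_E = 17.5.
Then q_C = 36.5 − 0.5·17.5 = 27.75.

17.5, 27.75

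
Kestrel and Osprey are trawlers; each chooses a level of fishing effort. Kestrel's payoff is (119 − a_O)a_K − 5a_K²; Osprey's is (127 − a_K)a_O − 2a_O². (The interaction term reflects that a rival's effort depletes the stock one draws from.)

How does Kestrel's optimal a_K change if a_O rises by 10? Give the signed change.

Expanding Kestrel's payoff: 119a_K − a_Oa_K − 5a_K².
∂π/∂a_K = 119 − a_O − 10a_K = 0, so a_K = 11.9 − 0.1a_O.
The reaction-function slope is −0.1, so a 10-unit rise in a_O moves a_K by −0.1 × 10 = −1. Kestrel's best response falls — the actions are strategic substitutes.

-1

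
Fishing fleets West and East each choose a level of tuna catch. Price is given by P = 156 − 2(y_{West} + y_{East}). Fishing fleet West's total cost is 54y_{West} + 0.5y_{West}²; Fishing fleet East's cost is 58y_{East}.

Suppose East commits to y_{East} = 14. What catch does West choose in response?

Fishing fleet West's profit: π = y_{West}(156 − 2(y_{West} + y_{East})) − 54y_{West} − 0.5y_{West}².
∂π/∂y_{West} = 102 − 5y_{West} − 2y_{East} = 0, so y_{West} = 20.4 − 0.4y_{East}.
At y_{East} = 14: y_{West} = 20.4 − 0.4·14 = 14.8.

14.8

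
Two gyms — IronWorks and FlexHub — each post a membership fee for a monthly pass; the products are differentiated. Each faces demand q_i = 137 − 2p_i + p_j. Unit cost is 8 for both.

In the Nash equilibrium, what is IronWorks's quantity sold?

86

IronWorks's profit: π = (p_{IronWorks} − 8)(137 − 2p_{IronWorks} + p_{FlexHub}).
∂π/∂p_{IronWorks} = 153 − 4p_{IronWorks} + p_{FlexHub} = 0 ⇒ p_{IronWorks} = 38.25 + 0.25p_{FlexHub}.
By symmetry p_{FlexHub} = p_{IronWorks}; substituting into the reaction function, 0.75p_{IronWorks} = 38.25 and p_{IronWorks} = 51.
q_{IronWorks} = 137 − 2·51 + 51 = 86.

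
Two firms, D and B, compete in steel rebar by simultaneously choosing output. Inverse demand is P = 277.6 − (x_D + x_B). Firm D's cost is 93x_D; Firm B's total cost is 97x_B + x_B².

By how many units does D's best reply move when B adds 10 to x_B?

Firm D's profit: π = x_D(277.6 − (x_D + x_B)) − 93x_D.
∂π/∂x_D = 184.6 − 2x_D − x_B = 0, so x_D = 92.3 − 0.5x_B.
The reaction-function slope is −0.5, so a 10-unit rise in x_B moves x_D by −0.5 × 10 = −5. D's best response falls — the actions are strategic substitutes.

-5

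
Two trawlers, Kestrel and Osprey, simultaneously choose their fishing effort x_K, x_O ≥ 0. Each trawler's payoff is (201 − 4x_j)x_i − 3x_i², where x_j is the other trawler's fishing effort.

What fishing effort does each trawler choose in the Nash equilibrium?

20.1

Kestrel's payoff is (201 − 4x_O)x_K − 3x_K².
∂π/∂x_K = 201 − 4x_O − 6x_K = 0, so x_K = 33.5 − (2/3)x_O.
Setting x_K = x_O in the reaction function: x_K = 33.5 − (2/3)x_K, so x_K = 33.5 / (5/3) = 20.1.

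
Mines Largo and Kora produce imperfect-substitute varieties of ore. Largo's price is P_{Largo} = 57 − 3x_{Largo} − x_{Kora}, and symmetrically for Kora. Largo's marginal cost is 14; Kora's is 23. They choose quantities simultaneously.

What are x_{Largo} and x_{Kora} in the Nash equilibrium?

6.4, 4.6

Mine Largo's profit: π = x_{Largo}(57 − 3x_{Largo} − x_{Kora}) − 14x_{Largo}.
∂π/∂x_{Largo} = 43 − 6x_{Largo} − x_{Kora} = 0 ⇒ x_{Largo} = 43/6 − (1/6)x_{Kora}.
Similarly x_{Kora} = 17/3 − (1/6)x_{Largo}.
Plugging x_{Kora} into Largo's best response: x_{Largo} = 43/6 − (1/6)(17/3 − (1/6)x_{Largo}) ⇒ (35/36)x_{Largo} = 56/9, so x_{Largo} = 6.4.
Then x_{Kora} = 17/3 − (1/6)·6.4 = 4.6.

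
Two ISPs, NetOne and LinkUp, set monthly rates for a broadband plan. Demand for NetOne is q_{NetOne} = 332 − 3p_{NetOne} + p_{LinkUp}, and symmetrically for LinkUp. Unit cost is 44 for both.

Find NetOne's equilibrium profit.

7144.32

NetOne's profit: π = (p_{NetOne} − 44)(332 − 3p_{NetOne} + p_{LinkUp}).
∂π/∂p_{NetOne} = 464 − 6p_{NetOne} + p_{LinkUp} = 0 ⇒ p_{NetOne} = 232/3 + (1/6)p_{LinkUp}.
The game is symmetric, so in equilibrium p_{LinkUp} = p_{NetOne}: the reaction function gives (5/6)p_{NetOne} = 232/3, hence p_{NetOne} = 92.8.
q_{NetOne} = 332 − 3·92.8 + 92.8 = 146.4.
Profit = (92.8 − 44)·146.4 = 7144.32.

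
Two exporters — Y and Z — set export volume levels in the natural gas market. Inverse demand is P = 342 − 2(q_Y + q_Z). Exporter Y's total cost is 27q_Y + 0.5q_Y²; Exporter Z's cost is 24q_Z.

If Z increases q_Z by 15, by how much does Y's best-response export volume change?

-6

Exporter Y's profit: π = q_Y(342 − 2(q_Y + q_Z)) − 27q_Y − 0.5q_Y².
∂π/∂q_Y = 315 − 5q_Y − 2q_Z = 0, so q_Y = 63 − 0.4q_Z.
The reaction-function slope is −0.4, so a 15-unit rise in q_Z moves q_Y by −0.4 × 15 = −6. Y's best response falls — the actions are strategic substitutes.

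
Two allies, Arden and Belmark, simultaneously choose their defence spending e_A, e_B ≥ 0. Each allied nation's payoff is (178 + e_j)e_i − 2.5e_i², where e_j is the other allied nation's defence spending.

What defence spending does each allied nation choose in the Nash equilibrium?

Arden's payoff is (178 + e_B)e_A − 2.5e_A².
∂π/∂e_A = 178 + e_B − 5e_A = 0, so e_A = 35.6 + 0.2e_B.
Setting e_A = e_B in the reaction function: e_A = 35.6 + 0.2e_A, so e_A = 35.6 / 0.8 = 44.5.

44.5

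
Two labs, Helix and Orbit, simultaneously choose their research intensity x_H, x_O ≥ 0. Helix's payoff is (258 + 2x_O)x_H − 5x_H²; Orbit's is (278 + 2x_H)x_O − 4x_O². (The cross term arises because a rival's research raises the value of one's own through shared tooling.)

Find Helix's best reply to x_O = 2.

26.2

Expanding Helix's payoff: 258x_H + 2x_Ox_H − 5x_H².
∂π/∂x_H = 258 + 2x_O − 10x_H = 0, so x_H = 25.8 + 0.2x_O.
At x_O = 2: x_H = 25.8 + 0.2·2 = 26.2.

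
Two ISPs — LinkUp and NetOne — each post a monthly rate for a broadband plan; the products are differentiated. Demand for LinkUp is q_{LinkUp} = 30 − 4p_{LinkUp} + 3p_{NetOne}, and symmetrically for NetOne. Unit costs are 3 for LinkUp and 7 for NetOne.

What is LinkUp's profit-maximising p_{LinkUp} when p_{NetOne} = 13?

10.125

LinkUp's profit: π = (p_{LinkUp} − 3)(30 − 4p_{LinkUp} + 3p_{NetOne}).
∂π/∂p_{LinkUp} = 42 − 8p_{LinkUp} + 3p_{NetOne} = 0 ⇒ p_{LinkUp} = 5.25 + 0.375p_{NetOne}.
At p_{NetOne} = 13: p_{LinkUp} = 5.25 + 0.375·13 = 10.125.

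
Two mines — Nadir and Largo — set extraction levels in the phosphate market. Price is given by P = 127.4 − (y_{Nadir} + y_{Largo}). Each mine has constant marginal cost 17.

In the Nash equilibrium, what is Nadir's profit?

1354.24

Mine Nadir's profit: π = y_{Nadir}(127.4 − (y_{Nadir} + y_{Largo})) − 17y_{Nadir}.
∂π/∂y_{Nadir} = 110.4 − 2y_{Nadir} − y_{Largo} = 0, so y_{Nadir} = 55.2 − 0.5y_{Largo}.
Setting y_{Nadir} = y_{Largo} in the reaction function: y_{Nadir} = 55.2 − 0.5y_{Nadir}, so y_{Nadir} = 55.2 / 1.5 = 36.8.
Price P = 127.4 − 73.6 = 53.8.
Nadir's profit: (53.8 − 17)·36.8 = 1354.24.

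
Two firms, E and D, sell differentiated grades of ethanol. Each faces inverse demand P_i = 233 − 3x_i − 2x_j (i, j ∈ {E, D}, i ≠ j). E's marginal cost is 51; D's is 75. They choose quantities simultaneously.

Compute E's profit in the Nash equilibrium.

Firm E's profit: π = x_E(233 − 3x_E − 2x_D) − 51x_E.
∂π/∂x_E = 182 − 6x_E − 2x_D = 0 ⇒ x_E = 91/3 − (1/3)x_D.
Similarly x_D = 79/3 − (1/3)x_E.
Substituting the second reaction function into the first: x_E = 91/3 − (1/3)(79/3 − (1/3)x_E), which gives (8/9)x_E = 194/9 ⇒ x_E = 24.25.
Then x_D = 79/3 − (1/3)·24.25 = 18.25.
P_E = 233 − 3·24.25 − 2·18.25 = 123.75.
Profit = (123.75 − 51)·24.25 = 1764.1875.

1764.1875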